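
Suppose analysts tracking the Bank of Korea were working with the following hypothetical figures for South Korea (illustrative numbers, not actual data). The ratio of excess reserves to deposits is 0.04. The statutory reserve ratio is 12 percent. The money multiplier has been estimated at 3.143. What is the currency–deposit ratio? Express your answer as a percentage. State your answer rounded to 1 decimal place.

Using m = 3.143. From m = (1 + c)/(c + rr + e), rearranging gives 1 + c = m·(c + rr + e), so c·(1 − m) = m·(rr + e) − 1.
Hence c = [m·(rr + e) − 1]/(1 − m) = [3.143 × (0.12 + 0.04) − 1] / (1 − 3.143) ≈ 0.231974.

23.2%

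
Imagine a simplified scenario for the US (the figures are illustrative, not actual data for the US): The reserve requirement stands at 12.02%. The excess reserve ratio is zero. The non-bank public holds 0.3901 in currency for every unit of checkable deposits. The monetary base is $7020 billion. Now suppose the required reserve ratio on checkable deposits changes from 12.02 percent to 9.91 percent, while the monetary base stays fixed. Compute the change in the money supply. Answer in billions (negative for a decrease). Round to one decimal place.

Initially m₁ = (1 + 0.3901) / (0.1202 + 0.3901) ≈ 2.724084, so M₁ = 2.724084 × 7020 ≈ 19123.0697 billion.
After the change m₂ = (1 + 0.3901) / (0.0991 + 0.3901) ≈ 2.841578, so M₂ = 2.841578 × 7020 ≈ 19947.8776 billion.
ΔM = M₂ − M₁ = 19947.8776 − 19123.0697 = 824.8079 billion.

$824.8 billion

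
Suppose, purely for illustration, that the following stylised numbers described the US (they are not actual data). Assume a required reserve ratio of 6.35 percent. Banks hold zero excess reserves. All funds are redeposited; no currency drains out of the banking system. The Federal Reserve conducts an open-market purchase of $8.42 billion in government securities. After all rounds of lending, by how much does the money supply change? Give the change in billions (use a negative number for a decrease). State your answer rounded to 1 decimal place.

$132.6 billion

The simple money multiplier is m = 1/rr = 1/0.0635 ≈ 15.7480.
An open-market purchase increases the monetary base by 8.42 billion, so ΔM = m × ΔMB = 15.7480 × 8.42 ≈ 132.5982 billion.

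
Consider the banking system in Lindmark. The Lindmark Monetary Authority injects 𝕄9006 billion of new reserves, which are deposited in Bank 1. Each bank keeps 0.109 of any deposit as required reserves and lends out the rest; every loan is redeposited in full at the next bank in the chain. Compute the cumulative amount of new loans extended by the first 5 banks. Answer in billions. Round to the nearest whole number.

𝕄32278 billion

Bank i lends (1 − rr)^i of the original deposit: Bank 1 lends 9006·0.8910 = 8024.3460, Bank 2 lends 9006·0.8910² ≈ 7149.6923, and so on.
Summing a geometric series: total = 9006·[0.8910·(1 − 0.8910^5) / (1 − 0.8910)] ≈ 32277.7393 billion.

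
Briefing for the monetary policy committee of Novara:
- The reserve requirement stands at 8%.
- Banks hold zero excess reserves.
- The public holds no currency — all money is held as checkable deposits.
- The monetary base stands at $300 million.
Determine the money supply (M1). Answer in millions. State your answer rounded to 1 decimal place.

$3750.0 million

With no currency drain or excess reserves, the money multiplier is m = 1/rr = 1/0.08 = 12.5.
Money supply M = m × MB = 12.5 × 300 = 3750 million.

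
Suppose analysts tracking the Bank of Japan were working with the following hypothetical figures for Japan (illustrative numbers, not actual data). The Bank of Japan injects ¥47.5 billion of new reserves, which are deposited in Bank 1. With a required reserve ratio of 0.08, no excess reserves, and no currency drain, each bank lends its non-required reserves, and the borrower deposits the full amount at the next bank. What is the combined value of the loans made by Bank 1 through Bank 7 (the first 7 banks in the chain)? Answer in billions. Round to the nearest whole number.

Bank i lends (1 − rr)^i of the original deposit: Bank 1 lends 47.5·0.9200 = 43.7000, Bank 2 lends 47.5·0.9200² = 40.2040, and so on.
Summing a geometric series: total = 47.5·[0.9200·(1 − 0.9200^7) / (1 − 0.9200)] ≈ 241.5263 billion.

¥242 billion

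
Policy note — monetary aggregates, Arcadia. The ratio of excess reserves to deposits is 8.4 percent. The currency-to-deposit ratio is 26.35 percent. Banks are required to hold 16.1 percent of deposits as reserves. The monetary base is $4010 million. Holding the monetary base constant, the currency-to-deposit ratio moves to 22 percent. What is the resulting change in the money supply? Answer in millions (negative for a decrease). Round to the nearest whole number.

Initially m₁ = (1 + 0.2635) / (0.161 + 0.084 + 0.2635) ≈ 2.48476, so M₁ = 2.48476 × 4010 = 9963.8876 million.
After the change m₂ = (1 + 0.22) / (0.161 + 0.084 + 0.22) ≈ 2.62366, so M₂ = 2.62366 × 4010 = 10520.8766 million.
ΔM = M₂ − M₁ = 10520.8766 − 9963.8876 = 556.989 million.

$557 million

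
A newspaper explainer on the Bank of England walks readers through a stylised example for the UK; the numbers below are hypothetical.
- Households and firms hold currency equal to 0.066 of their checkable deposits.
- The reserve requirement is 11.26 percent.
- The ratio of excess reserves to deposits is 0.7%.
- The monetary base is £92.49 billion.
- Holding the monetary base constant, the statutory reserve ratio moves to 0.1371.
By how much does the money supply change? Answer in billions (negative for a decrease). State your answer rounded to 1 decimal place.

Initially m₁ = (1 + 0.066) / (0.1126 + 0.007 + 0.066) ≈ 5.7435, so M₁ = 5.7435 × 92.49 ≈ 531.2163 billion.
After the change m₂ = (1 + 0.066) / (0.1371 + 0.007 + 0.066) ≈ 5.0738, so M₂ = 5.0738 × 92.49 ≈ 469.2758 billion.
ΔM = M₂ − M₁ = 469.2758 − 531.2163 = -61.9405 billion.

-61.9 billion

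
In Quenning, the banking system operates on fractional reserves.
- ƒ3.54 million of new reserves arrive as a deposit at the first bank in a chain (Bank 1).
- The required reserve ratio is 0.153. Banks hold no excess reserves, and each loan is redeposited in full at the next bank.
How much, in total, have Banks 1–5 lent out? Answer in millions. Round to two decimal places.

ƒ11.05 million

Bank i lends (1 − rr)^i of the original deposit: Bank 1 lends 3.54·0.8470 ≈ 2.9984, Bank 2 lends 3.54·0.8470² ≈ 2.5396, and so on.
Summing a geometric series: total = 3.54·[0.8470·(1 − 0.8470^5) / (1 − 0.8470)] ≈ 11.0542 million.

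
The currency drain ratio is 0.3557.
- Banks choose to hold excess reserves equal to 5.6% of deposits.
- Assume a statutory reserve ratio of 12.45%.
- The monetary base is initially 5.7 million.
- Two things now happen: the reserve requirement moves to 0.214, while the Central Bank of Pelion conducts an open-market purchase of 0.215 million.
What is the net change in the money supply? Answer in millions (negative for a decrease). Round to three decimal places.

-1.596 million

Before: m₁ = (1 + 0.3557) / (0.1245 + 0.056 + 0.3557) ≈ 2.52835, MB₁ = 5.7, so M₁ = 2.52835 × 5.7 ≈ 14.4116 million.
After: m₂ = (1 + 0.3557) / (0.214 + 0.056 + 0.3557) ≈ 2.16669, MB₂ = 5.7 + 0.215 = 5.915, so M₂ = 2.16669 × 5.915 ≈ 12.816 million.
ΔM = M₂ − M₁ = 12.816 − 14.4116 = -1.5956 million.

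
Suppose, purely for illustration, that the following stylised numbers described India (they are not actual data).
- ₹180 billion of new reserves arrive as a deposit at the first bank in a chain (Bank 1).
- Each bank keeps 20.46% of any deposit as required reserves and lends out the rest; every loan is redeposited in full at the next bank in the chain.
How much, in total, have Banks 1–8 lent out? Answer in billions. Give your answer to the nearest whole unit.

Bank i lends (1 − rr)^i of the original deposit: Bank 1 lends 180·0.7954 = 143.1720, Bank 2 lends 180·0.7954² ≈ 113.8790, and so on.
Summing a geometric series: total = 180·[0.7954·(1 − 0.7954^8) / (1 − 0.7954)] ≈ 587.6573 billion.

₹588 billion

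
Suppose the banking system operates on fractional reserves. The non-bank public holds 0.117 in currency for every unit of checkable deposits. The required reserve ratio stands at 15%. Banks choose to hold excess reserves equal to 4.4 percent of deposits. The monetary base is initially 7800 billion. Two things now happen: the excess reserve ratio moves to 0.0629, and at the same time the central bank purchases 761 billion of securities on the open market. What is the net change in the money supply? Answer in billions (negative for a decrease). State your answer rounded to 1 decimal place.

Before: m₁ = (1 + 0.117) / (0.15 + 0.044 + 0.117) ≈ 3.591640, MB₁ = 7800, so M₁ = 3.591640 × 7800 = 28014.792 billion.
After: m₂ = (1 + 0.117) / (0.15 + 0.0629 + 0.117) ≈ 3.385875, MB₂ = 7800 + 761 = 8561, so M₂ = 3.385875 × 8561 ≈ 28986.4759 billion.
ΔM = M₂ − M₁ = 28986.4759 − 28014.792 = 971.6839 billion.

971.7 billion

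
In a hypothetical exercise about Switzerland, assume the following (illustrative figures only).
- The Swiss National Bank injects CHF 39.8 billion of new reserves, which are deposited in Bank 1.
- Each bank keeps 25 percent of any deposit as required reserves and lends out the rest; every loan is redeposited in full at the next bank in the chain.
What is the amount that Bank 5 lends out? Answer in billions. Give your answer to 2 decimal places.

Each bank lends a fraction (1 − rr) = 0.7500 of the deposit it receives, so Bank 5 receives 39.8·0.7500^4 and lends 39.8·0.7500^5 ≈ 9.4447 billion.

CHF 9.44 billion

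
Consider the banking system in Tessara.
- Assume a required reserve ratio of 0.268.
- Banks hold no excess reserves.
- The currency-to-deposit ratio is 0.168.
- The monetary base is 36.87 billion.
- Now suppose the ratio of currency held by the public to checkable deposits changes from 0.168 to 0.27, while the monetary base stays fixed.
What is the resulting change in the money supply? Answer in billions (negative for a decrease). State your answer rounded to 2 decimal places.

-11.74 billion

Initially m₁ = (1 + 0.168) / (0.268 + 0.168) ≈ 2.67890, so M₁ = 2.67890 × 36.87 ≈ 98.771 billion.
After the change m₂ = (1 + 0.27) / (0.268 + 0.27) ≈ 2.36059, so M₂ = 2.36059 × 36.87 ≈ 87.035 billion.
ΔM = M₂ − M₁ = 87.035 − 98.771 = -11.736 billion.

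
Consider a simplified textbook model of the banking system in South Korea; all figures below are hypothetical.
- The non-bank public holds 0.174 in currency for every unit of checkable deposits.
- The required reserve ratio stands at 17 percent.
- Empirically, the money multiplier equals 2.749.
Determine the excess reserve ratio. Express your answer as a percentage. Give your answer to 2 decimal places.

8.31%

Using m = 2.749. Since m = (1 + c)/(c + rr + e), the denominator satisfies c + rr + e = (1 + c)/m = (1 + 0.174) / 2.749 ≈ 0.427064.
With c = 0.174 and rr = 0.17, the excess reserve ratio is 0.427064 − 0.174 − 0.17 = 0.083064.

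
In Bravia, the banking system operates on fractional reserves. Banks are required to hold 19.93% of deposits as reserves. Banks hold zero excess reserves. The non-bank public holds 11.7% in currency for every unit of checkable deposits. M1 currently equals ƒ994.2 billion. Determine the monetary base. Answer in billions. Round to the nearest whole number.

The money multiplier is m = (1 + c) / (rr + c) = (1 + 0.117) / (0.1993 + 0.117) ≈ 3.5315.
MB = M / m = 994.2 / 3.5315 ≈ 281.5234 billion.

ƒ282 billion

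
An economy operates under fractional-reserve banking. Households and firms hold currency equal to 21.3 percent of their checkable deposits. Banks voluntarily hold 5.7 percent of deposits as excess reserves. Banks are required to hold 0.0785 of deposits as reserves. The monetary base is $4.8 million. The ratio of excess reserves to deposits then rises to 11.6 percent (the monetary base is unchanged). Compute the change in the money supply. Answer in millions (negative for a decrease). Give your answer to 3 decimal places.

-2.419 million

Initially m₁ = (1 + 0.213) / (0.0785 + 0.057 + 0.213) ≈ 3.48063, so M₁ = 3.48063 × 4.8 ≈ 16.707 million.
After the change m₂ = (1 + 0.213) / (0.0785 + 0.116 + 0.213) ≈ 2.97669, so M₂ = 2.97669 × 4.8 ≈ 14.2881 million.
ΔM = M₂ − M₁ = 14.2881 − 16.707 = -2.4189 million.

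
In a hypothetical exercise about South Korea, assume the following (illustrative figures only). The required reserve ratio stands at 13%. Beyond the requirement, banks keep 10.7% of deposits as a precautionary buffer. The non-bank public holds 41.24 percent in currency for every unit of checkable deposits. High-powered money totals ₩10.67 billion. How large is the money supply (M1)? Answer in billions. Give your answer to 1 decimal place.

The money multiplier is m = (1 + c) / (rr + e + c) = (1 + 0.4124) / (0.13 + 0.107 + 0.4124) ≈ 2.1749.
So M = m × MB = 2.1749 × 10.67 ≈ 23.2062 billion.

₩23.2 billion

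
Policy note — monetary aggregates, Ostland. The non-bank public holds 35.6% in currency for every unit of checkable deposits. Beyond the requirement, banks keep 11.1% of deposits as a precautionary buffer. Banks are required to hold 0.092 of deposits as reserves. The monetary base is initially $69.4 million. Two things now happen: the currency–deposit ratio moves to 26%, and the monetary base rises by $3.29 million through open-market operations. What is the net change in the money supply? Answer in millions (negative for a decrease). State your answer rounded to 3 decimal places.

Before: m₁ = (1 + 0.356) / (0.092 + 0.111 + 0.356) ≈ 2.425760, MB₁ = 69.4, so M₁ = 2.425760 × 69.4 ≈ 168.3477 million.
After: m₂ = (1 + 0.26) / (0.092 + 0.111 + 0.26) ≈ 2.721382, MB₂ = 69.4 + 3.29 = 72.69, so M₂ = 2.721382 × 72.69 ≈ 197.8173 million.
ΔM = M₂ − M₁ = 197.8173 − 168.3477 = 29.4696 million.

$29.470 million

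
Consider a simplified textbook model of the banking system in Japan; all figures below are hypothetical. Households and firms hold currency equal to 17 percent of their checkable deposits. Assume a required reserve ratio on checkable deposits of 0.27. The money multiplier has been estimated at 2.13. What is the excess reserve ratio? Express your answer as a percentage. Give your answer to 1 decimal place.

10.9%

Using m = 2.13. Since m = (1 + c)/(c + rr + e), the denominator satisfies c + rr + e = (1 + c)/m = (1 + 0.17) / 2.13 ≈ 0.549296.
With c = 0.17 and rr = 0.27, the excess reserve ratio is 0.549296 − 0.17 − 0.27 = 0.109296.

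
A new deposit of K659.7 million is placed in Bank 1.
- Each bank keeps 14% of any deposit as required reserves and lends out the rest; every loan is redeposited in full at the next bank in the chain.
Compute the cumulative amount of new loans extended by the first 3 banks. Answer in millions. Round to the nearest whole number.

K1475 million

Bank i lends (1 − rr)^i of the original deposit: Bank 1 lends 659.7·0.8600 = 567.3420, Bank 2 lends 659.7·0.8600² ≈ 487.9141, and so on.
Summing a geometric series: total = 659.7·[0.8600·(1 − 0.8600^3) / (1 − 0.8600)] ≈ 1474.8623 million.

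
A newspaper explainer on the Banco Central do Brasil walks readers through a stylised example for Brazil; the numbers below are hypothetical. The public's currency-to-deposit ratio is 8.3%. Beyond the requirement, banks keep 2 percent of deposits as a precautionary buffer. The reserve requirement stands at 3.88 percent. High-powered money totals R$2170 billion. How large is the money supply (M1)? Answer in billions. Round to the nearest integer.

R$16573 billion

The money multiplier is m = (1 + c) / (rr + e + c) = (1 + 0.083) / (0.0388 + 0.02 + 0.083) ≈ 7.63752.
So M = m × MB = 7.63752 × 2170 = 16573.4184 billion.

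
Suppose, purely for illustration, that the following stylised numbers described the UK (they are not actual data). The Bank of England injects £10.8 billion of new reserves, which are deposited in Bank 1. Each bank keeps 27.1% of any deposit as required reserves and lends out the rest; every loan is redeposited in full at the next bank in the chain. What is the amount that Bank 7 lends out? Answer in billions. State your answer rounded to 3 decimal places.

£1.182 billion

Each bank lends a fraction (1 − rr) = 0.7290 of the deposit it receives, so Bank 7 receives 10.8·0.7290^6 and lends 10.8·0.7290^7 ≈ 1.1817 billion.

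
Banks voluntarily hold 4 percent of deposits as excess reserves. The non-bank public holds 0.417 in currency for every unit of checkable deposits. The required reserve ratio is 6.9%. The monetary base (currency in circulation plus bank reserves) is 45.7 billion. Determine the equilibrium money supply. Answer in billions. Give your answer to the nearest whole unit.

123 billion

The money multiplier is m = (1 + c) / (rr + e + c) = (1 + 0.417) / (0.069 + 0.04 + 0.417) ≈ 2.6939.
So M = m × MB = 2.6939 × 45.7 ≈ 123.1112 billion.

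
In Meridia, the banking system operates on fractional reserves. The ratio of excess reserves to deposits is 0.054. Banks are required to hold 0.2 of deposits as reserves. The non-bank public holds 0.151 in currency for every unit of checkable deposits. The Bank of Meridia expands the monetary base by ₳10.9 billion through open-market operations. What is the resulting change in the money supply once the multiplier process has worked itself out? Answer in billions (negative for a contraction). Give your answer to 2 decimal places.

The money multiplier is m = (1 + c) / (rr + e + c) = (1 + 0.151) / (0.2 + 0.054 + 0.151) ≈ 2.84198.
The purchase adds 10.9 billion of base, so ΔM = m × ΔMB = 2.84198 × (+10.9) ≈ 30.9776 billion.

₳30.98 billion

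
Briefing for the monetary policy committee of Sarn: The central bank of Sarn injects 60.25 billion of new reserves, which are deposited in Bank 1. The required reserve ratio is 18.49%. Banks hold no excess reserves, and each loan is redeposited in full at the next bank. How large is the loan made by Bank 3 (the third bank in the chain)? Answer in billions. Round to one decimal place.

32.6 billion

Each bank lends a fraction (1 − rr) = 0.8151 of the deposit it receives, so Bank 3 receives 60.25·0.8151^2 and lends 60.25·0.8151^3 ≈ 32.6279 billion.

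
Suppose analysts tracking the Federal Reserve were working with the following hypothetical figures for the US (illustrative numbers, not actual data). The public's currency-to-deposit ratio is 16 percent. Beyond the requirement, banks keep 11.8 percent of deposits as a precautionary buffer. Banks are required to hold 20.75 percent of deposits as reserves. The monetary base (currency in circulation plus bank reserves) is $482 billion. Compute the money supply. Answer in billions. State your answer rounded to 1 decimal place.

$1151.6 billion

The money multiplier is m = (1 + c) / (rr + e + c) = (1 + 0.16) / (0.2075 + 0.118 + 0.16) ≈ 2.38929.
So M = m × MB = 2.38929 × 482 ≈ 1151.6378 billion.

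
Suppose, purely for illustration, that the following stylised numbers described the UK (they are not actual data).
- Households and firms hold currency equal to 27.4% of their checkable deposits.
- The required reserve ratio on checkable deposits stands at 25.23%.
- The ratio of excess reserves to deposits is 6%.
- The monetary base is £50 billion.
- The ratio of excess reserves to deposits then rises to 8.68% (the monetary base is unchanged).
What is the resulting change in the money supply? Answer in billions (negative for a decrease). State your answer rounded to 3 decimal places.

Initially m₁ = (1 + 0.274) / (0.2523 + 0.06 + 0.274) ≈ 2.172949, so M₁ = 2.172949 × 50 ≈ 108.6475 billion.
After the change m₂ = (1 + 0.274) / (0.2523 + 0.0868 + 0.274) ≈ 2.077964, so M₂ = 2.077964 × 50 = 103.8982 billion.
ΔM = M₂ − M₁ = 103.8982 − 108.6475 = -4.7493 billion.

-4.749 billion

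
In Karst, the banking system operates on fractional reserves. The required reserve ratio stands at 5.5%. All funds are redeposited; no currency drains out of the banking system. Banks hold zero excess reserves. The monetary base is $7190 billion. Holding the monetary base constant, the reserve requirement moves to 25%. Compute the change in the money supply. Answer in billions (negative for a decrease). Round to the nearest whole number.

Initially m₁ = 1 / (0.055) ≈ 18.18182, so M₁ = 18.18182 × 7190 = 130727.2858 billion.
After the change m₂ = 1 / (0.25) = 4, so M₂ = 4 × 7190 = 28760 billion.
ΔM = M₂ − M₁ = 28760 − 130727.2858 = -101967.2858 billion.

-101967 billion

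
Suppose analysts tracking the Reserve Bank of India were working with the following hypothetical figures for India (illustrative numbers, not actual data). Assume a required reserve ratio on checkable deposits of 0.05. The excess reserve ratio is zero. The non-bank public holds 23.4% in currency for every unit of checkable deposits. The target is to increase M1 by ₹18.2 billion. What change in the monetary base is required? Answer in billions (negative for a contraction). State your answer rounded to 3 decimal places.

₹4.189 billion

The money multiplier is m = (1 + c) / (rr + c) = (1 + 0.234) / (0.05 + 0.234) ≈ 4.345070.
ΔMB = ΔM / m = (+18.2) / 4.345070 ≈ 4.1887 billion.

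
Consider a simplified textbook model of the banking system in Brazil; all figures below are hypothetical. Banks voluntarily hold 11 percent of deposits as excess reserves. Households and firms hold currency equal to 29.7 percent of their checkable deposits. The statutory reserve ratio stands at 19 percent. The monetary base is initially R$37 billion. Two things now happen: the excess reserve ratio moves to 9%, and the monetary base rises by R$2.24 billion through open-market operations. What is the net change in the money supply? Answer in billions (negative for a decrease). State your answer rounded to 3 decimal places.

R$7.821 billion

Before: m₁ = (1 + 0.297) / (0.19 + 0.11 + 0.297) ≈ 2.172529, MB₁ = 37, so M₁ = 2.172529 × 37 ≈ 80.3836 billion.
After: m₂ = (1 + 0.297) / (0.19 + 0.09 + 0.297) ≈ 2.247834, MB₂ = 37 + 2.24 = 39.24, so M₂ = 2.247834 × 39.24 ≈ 88.205 billion.
ΔM = M₂ − M₁ = 88.205 − 80.3836 = 7.8214 billion.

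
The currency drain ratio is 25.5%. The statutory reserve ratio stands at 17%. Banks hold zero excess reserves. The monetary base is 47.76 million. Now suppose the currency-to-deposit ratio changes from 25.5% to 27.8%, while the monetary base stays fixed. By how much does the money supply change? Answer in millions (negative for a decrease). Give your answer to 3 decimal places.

Initially m₁ = (1 + 0.255) / (0.17 + 0.255) ≈ 2.952941, so M₁ = 2.952941 × 47.76 ≈ 141.0325 million.
After the change m₂ = (1 + 0.278) / (0.17 + 0.278) ≈ 2.852679, so M₂ = 2.852679 × 47.76 ≈ 136.2439 million.
ΔM = M₂ − M₁ = 136.2439 − 141.0325 = -4.7886 million.

-4.789 million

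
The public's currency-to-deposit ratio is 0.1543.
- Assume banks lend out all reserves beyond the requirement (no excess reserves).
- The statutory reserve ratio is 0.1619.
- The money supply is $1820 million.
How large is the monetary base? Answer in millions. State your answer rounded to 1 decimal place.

$498.6 million

The money multiplier is m = (1 + c) / (rr + c) = (1 + 0.1543) / (0.1619 + 0.1543) ≈ 3.650538.
MB = M / m = 1820 / 3.650538 ≈ 498.5567 million.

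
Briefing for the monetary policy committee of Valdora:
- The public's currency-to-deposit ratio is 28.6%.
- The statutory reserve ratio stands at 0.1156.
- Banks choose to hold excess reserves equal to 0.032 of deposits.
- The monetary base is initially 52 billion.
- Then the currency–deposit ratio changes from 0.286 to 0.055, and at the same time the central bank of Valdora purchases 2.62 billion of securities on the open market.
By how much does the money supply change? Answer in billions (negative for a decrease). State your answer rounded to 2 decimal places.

Before: m₁ = (1 + 0.286) / (0.1156 + 0.032 + 0.286) ≈ 2.96587, MB₁ = 52, so M₁ = 2.96587 × 52 ≈ 154.2252 billion.
After: m₂ = (1 + 0.055) / (0.1156 + 0.032 + 0.055) ≈ 5.20731, MB₂ = 52 + 2.62 = 54.62, so M₂ = 5.20731 × 54.62 ≈ 284.4233 billion.
ΔM = M₂ − M₁ = 284.4233 − 154.2252 = 130.1981 billion.

130.20 billion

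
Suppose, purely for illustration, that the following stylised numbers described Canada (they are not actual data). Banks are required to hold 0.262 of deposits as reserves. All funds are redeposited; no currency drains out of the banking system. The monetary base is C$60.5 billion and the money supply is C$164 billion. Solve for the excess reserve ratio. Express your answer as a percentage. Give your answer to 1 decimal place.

Using m = M/MB = 164/60.5 ≈ 2.710744. Since m = (1 + c)/(c + rr + e), the denominator satisfies c + rr + e = (1 + c)/m = (1 + 0) / 2.710744 ≈ 0.368902.
With c = 0 and rr = 0.262, the excess reserve ratio is 0.368902 − 0 − 0.262 = 0.106902.

10.7%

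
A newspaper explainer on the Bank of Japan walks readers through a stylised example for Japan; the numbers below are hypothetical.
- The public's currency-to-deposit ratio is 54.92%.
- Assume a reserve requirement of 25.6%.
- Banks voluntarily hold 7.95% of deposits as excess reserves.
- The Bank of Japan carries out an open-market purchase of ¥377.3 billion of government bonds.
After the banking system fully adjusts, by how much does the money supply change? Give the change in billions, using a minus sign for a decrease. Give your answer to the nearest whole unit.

¥661 billion

The money multiplier is m = (1 + c) / (rr + e + c) = (1 + 0.5492) / (0.256 + 0.0795 + 0.5492) ≈ 1.7511.
The purchase adds 377.3 billion of base, so ΔM = m × ΔMB = 1.7511 × (+377.3) ≈ 660.69 billion.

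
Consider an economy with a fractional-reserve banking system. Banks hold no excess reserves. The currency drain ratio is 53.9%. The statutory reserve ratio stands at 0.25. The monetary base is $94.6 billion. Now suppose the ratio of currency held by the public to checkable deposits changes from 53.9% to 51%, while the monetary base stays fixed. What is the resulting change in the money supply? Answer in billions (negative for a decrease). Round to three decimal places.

Initially m₁ = (1 + 0.539) / (0.25 + 0.539) ≈ 1.950570, so M₁ = 1.950570 × 94.6 ≈ 184.5239 billion.
After the change m₂ = (1 + 0.51) / (0.25 + 0.51) ≈ 1.986842, so M₂ = 1.986842 × 94.6 ≈ 187.9553 billion.
ΔM = M₂ − M₁ = 187.9553 − 184.5239 = 3.4314 billion.

$3.431 billion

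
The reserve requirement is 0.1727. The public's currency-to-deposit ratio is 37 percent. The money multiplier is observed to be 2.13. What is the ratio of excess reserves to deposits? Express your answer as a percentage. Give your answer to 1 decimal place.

Using m = 2.13. Since m = (1 + c)/(c + rr + e), the denominator satisfies c + rr + e = (1 + c)/m = (1 + 0.37) / 2.13 ≈ 0.643192.
With c = 0.37 and rr = 0.1727, the ratio of excess reserves to deposits is 0.643192 − 0.37 − 0.1727 = 0.100492.

10.0%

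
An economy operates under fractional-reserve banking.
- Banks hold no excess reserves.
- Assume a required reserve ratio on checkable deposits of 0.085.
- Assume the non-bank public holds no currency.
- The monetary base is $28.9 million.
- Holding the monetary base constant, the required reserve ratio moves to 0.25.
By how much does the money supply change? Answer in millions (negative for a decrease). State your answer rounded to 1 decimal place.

-224.4 million

Initially m₁ = 1 / (0.085) ≈ 11.7647, so M₁ = 11.7647 × 28.9 ≈ 339.9998 million.
After the change m₂ = 1 / (0.25) = 4, so M₂ = 4 × 28.9 = 115.6 million.
ΔM = M₂ − M₁ = 115.6 − 339.9998 = -224.3998 million.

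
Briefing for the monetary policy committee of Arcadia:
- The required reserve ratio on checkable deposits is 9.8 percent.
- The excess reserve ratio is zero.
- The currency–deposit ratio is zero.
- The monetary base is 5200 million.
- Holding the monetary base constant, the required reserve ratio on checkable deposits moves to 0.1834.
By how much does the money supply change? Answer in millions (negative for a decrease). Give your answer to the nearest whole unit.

-24708 million

Initially m₁ = 1 / (0.098) ≈ 10.20408, so M₁ = 10.20408 × 5200 = 53061.216 million.
After the change m₂ = 1 / (0.1834) ≈ 5.45256, so M₂ = 5.45256 × 5200 = 28353.312 million.
ΔM = M₂ − M₁ = 28353.312 − 53061.216 = -24707.904 million.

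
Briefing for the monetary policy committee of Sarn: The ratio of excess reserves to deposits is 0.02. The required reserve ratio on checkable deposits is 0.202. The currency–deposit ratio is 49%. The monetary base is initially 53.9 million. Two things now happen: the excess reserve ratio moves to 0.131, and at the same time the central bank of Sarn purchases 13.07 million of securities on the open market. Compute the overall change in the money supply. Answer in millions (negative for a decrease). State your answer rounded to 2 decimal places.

Before: m₁ = (1 + 0.49) / (0.202 + 0.02 + 0.49) ≈ 2.09270, MB₁ = 53.9, so M₁ = 2.09270 × 53.9 ≈ 112.7965 million.
After: m₂ = (1 + 0.49) / (0.202 + 0.131 + 0.49) ≈ 1.81045, MB₂ = 53.9 + 13.07 = 66.97, so M₂ = 1.81045 × 66.97 ≈ 121.2458 million.
ΔM = M₂ − M₁ = 121.2458 − 112.7965 = 8.4493 million.

8.45 million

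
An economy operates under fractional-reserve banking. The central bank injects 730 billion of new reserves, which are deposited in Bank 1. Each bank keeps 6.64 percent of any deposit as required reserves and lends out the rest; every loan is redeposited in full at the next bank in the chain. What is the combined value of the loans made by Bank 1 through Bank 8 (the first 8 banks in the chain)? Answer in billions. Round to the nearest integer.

Bank i lends (1 − rr)^i of the original deposit: Bank 1 lends 730·0.9336 = 681.5280, Bank 2 lends 730·0.9336² ≈ 636.2745, and so on.
Summing a geometric series: total = 730·[0.9336·(1 − 0.9336^8) / (1 − 0.9336)] ≈ 4340.1489 billion.

4340 billion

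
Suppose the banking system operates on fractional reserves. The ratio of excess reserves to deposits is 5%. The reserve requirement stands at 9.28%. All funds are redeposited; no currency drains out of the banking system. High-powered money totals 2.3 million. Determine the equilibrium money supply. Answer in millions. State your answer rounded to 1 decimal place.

16.1 million

The money multiplier is m = 1 / (rr + e) = 1 / (0.0928 + 0.05) ≈ 7.0028.
So M = m × MB = 7.0028 × 2.3 ≈ 16.1064 million.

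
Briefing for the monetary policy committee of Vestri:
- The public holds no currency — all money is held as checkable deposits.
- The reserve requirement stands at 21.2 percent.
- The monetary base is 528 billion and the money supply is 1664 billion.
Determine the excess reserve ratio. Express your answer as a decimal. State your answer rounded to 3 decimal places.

Using m = M/MB = 1664/528 ≈ 3.151515. Since m = (1 + c)/(c + rr + e), the denominator satisfies c + rr + e = (1 + c)/m = (1 + 0) / 3.151515 ≈ 0.317308.
With c = 0 and rr = 0.212, the excess reserve ratio is 0.317308 − 0 − 0.212 = 0.105308.

0.105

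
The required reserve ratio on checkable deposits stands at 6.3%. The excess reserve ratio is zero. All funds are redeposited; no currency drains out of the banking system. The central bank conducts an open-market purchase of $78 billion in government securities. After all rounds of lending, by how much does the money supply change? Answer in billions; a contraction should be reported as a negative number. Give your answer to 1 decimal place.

The simple money multiplier is m = 1/rr = 1/0.063 ≈ 15.8730.
An open-market purchase increases the monetary base by 78 billion, so ΔM = m × ΔMB = 15.8730 × 78 = 1238.094 billion.

$1238.1 billion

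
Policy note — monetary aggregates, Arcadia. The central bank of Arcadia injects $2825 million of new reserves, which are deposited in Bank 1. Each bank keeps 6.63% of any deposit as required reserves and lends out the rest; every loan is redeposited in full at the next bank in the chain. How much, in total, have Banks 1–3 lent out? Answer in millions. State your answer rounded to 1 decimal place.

Bank i lends (1 − rr)^i of the original deposit: Bank 1 lends 2825·0.9337 = 2637.7025, Bank 2 lends 2825·0.9337² ≈ 2462.8228, and so on.
Summing a geometric series: total = 2825·[0.9337·(1 − 0.9337^3) / (1 − 0.9337)] ≈ 7400.0630 million.

$7400.1 million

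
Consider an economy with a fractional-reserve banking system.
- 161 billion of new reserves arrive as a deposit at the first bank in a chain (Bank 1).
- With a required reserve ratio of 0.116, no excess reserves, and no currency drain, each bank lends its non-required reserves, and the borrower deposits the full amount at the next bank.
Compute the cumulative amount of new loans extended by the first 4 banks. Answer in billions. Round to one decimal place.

Bank i lends (1 − rr)^i of the original deposit: Bank 1 lends 161·0.8840 = 142.3240, Bank 2 lends 161·0.8840² ≈ 125.8144, and so on.
Summing a geometric series: total = 161·[0.8840·(1 − 0.8840^4) / (1 − 0.8840)] ≈ 477.6768 billion.

477.7 billion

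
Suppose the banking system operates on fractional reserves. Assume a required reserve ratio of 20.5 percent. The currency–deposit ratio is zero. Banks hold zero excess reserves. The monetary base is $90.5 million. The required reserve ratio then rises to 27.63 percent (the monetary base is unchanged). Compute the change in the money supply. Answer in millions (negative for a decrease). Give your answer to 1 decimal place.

Initially m₁ = 1 / (0.205) ≈ 4.8780, so M₁ = 4.8780 × 90.5 = 441.459 million.
After the change m₂ = 1 / (0.2763) ≈ 3.6193, so M₂ = 3.6193 × 90.5 ≈ 327.5466 million.
ΔM = M₂ − M₁ = 327.5466 − 441.459 = -113.9124 million.

-113.9 million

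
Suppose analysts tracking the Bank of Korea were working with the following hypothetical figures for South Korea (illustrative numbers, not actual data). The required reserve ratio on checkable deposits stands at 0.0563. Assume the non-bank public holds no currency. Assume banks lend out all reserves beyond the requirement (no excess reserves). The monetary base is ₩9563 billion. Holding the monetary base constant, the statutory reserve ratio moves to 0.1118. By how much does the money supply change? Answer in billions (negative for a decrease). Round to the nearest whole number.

-84321 billion

Initially m₁ = 1 / (0.0563) ≈ 17.76199, so M₁ = 17.76199 × 9563 ≈ 169857.9104 billion.
After the change m₂ = 1 / (0.1118) ≈ 8.94454, so M₂ = 8.94454 × 9563 ≈ 85536.636 billion.
ΔM = M₂ − M₁ = 85536.636 − 169857.9104 = -84321.2744 billion.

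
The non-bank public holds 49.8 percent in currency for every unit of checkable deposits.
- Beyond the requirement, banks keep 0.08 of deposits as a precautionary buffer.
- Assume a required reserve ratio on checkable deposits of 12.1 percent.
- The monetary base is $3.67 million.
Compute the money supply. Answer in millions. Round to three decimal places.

$7.865 million

The money multiplier is m = (1 + c) / (rr + e + c) = (1 + 0.498) / (0.121 + 0.08 + 0.498) ≈ 2.14306.
So M = m × MB = 2.14306 × 3.67 ≈ 7.865 million.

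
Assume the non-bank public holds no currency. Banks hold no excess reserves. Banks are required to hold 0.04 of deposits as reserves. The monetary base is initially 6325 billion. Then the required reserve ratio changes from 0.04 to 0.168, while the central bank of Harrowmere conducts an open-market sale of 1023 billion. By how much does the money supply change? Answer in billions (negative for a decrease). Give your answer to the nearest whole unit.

Before: m₁ = 1 / (0.04) = 25, MB₁ = 6325, so M₁ = 25 × 6325 = 158125 billion.
After: m₂ = 1 / (0.168) ≈ 5.95238, MB₂ = 6325 − 1023 = 5302, so M₂ = 5.95238 × 5302 ≈ 31559.5188 billion.
ΔM = M₂ − M₁ = 31559.5188 − 158125 = -126565.4812 billion.

-126565 billion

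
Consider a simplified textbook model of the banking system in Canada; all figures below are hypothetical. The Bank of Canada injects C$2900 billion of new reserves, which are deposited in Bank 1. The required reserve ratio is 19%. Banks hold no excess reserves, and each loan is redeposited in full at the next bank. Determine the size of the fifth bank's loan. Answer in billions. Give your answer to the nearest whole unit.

Each bank lends a fraction (1 − rr) = 0.8100 of the deposit it receives, so Bank 5 receives 2900·0.8100^4 and lends 2900·0.8100^5 ≈ 1011.1675 billion.

C$1011 billion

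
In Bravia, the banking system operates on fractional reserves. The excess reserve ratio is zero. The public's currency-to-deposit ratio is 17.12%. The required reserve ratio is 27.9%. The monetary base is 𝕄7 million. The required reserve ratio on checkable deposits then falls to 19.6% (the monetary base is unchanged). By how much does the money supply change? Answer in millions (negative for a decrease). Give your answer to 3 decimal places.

𝕄4.116 million

Initially m₁ = (1 + 0.1712) / (0.279 + 0.1712) ≈ 2.60151, so M₁ = 2.60151 × 7 ≈ 18.2106 million.
After the change m₂ = (1 + 0.1712) / (0.196 + 0.1712) ≈ 3.18954, so M₂ = 3.18954 × 7 ≈ 22.3268 million.
ΔM = M₂ − M₁ = 22.3268 − 18.2106 = 4.1162 million.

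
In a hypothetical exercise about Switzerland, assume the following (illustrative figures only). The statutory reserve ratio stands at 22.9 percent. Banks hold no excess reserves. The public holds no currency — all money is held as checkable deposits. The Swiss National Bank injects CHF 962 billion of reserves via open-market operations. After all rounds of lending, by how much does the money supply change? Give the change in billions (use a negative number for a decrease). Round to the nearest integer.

The simple money multiplier is m = 1/rr = 1/0.229 ≈ 4.3668.
An open-market purchase increases the monetary base by 962 billion, so ΔM = m × ΔMB = 4.3668 × 962 = 4200.8616 billion.

CHF 4201 billion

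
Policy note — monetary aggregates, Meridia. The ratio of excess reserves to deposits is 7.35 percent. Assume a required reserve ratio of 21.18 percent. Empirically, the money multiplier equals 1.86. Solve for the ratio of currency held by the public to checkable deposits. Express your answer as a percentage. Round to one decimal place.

Using m = 1.86. From m = (1 + c)/(c + rr + e), rearranging gives 1 + c = m·(c + rr + e), so c·(1 − m) = m·(rr + e) − 1.
Hence c = [m·(rr + e) − 1]/(1 − m) = [1.86 × (0.2118 + 0.0735) − 1] / (1 − 1.86) ≈ 0.545747.

54.6%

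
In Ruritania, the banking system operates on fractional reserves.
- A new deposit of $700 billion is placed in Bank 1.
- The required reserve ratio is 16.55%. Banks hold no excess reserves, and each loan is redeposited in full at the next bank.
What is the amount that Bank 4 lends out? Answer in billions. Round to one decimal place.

$339.5 billion

Each bank lends a fraction (1 − rr) = 0.8345 of the deposit it receives, so Bank 4 receives 700·0.8345^3 and lends 700·0.8345^4 ≈ 339.4716 billion.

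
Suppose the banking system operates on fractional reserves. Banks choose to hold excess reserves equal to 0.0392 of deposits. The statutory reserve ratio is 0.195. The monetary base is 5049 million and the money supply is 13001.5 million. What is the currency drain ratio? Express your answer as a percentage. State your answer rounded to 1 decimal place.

Using m = M/MB = 13001.5/5049 ≈ 2.575064. From m = (1 + c)/(c + rr + e), rearranging gives 1 + c = m·(c + rr + e), so c·(1 − m) = m·(rr + e) − 1.
Hence c = [m·(rr + e) − 1]/(1 − m) = [2.575064 × (0.195 + 0.0392) − 1] / (1 − 2.575064) ≈ 0.252002.

25.2%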